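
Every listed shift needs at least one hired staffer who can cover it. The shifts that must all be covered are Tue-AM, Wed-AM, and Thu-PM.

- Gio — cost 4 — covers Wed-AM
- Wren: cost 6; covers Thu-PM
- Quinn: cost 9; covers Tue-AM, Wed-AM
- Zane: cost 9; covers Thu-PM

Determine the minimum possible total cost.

The greedy cost-per-new-shift heuristic would pick Gio, Wren, and Quinn for 19, but a cheaper cover exists.
Choose Wren and Quinn: together they cover Tue-AM, Wed-AM, Thu-PM — every shift.
Total cost: 6 + 9 = 15.
No cover costs less than 15.

15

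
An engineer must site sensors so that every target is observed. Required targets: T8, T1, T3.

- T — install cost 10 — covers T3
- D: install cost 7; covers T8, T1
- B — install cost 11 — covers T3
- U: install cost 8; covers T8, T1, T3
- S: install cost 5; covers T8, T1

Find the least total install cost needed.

This is a weighted set-cover instance.
The greedy cost-per-new-target heuristic would pick S and U for 13, but a cheaper cover exists.
U alone covers T8, T1, T3 — every target.
Total install cost: 8.
No cover costs less than 8.

8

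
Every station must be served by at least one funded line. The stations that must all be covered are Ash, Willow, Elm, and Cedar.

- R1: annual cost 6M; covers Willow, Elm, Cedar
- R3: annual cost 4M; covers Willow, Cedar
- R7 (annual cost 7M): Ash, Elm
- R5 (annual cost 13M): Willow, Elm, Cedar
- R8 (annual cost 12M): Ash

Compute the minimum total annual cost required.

11

The greedy cost-per-new-station heuristic would pick R1 and R7 for 13, but a cheaper cover exists.
Choose R3 and R7: together they cover Ash, Willow, Elm, Cedar — every station.
Total annual cost: 4 + 7 = 11.
No cover costs less than 11.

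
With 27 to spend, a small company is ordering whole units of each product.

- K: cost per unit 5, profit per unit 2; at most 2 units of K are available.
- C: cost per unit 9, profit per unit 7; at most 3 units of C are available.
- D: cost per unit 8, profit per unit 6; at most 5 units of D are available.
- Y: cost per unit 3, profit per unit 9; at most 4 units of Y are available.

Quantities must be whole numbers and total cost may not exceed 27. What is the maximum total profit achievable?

1×K, 1×D, and 4×Y: cost 25 ≤ 27, profit 1·2 + 1·6 + 4·9 = 44.
1×K, 1×C, and 4×Y: cost 26 ≤ 27, profit 1·2 + 1·7 + 4·9 = 45.
Best is 45.

45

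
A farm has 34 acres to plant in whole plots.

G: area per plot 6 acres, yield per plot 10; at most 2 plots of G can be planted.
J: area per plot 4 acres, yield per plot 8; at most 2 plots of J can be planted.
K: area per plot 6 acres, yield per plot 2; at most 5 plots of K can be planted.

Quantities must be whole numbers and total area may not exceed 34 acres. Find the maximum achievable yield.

40

This is a bounded integer knapsack.
J has the best ratio (8/4); taking only J gives at most 2×8 = 16 (stopped by the supply cap of 2).
Mixing does better — 2×G, 2×J, and 2×K: area 32 ≤ 34, yield 2·10 + 2·8 + 2·2 = 40.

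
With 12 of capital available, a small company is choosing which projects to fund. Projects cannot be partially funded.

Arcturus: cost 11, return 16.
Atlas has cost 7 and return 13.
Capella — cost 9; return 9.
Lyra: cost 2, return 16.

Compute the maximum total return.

Treat it as a binary knapsack problem.
Take Atlas and Lyra: cost 7 + 2 = 9 ≤ 12, return 13 + 16 = 29.
No other feasible combination does better.

29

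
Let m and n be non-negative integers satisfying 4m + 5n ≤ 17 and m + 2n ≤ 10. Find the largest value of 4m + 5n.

17

(m,n)=(3,1): 4·3+5·1=17≤17, 1·3+2·1=5≤10, objective 17.
(m,n)=(4,0): 4·4+5·0=16≤17, 1·4+2·0=4≤10, objective 16.
(m,n)=(2,1): 4·2+5·1=13≤17, 1·2+2·1=4≤10, objective 13.
Maximum is 17 at (m,n)=(3,1).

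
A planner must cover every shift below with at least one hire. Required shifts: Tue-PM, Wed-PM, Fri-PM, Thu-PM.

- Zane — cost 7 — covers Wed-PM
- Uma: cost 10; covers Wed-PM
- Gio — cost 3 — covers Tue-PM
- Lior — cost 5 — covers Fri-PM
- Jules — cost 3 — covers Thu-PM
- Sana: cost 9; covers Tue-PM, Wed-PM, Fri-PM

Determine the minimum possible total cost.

This is a weighted set-cover instance.
Choose Jules and Sana: together they cover Tue-PM, Wed-PM, Fri-PM, Thu-PM — every shift.
Total cost: 3 + 9 = 12.

12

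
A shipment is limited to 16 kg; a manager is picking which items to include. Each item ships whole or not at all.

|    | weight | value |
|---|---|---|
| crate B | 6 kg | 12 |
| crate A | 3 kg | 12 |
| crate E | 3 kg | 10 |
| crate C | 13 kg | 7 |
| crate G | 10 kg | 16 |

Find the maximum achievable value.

38

Allowing fractional choices, the relaxed optimum would be about 40.4, but items are indivisible.
crate A + crate E + crate G: weight 3 + 3 + 10 = 16 ≤ 16, value 12 + 10 + 16 = 38.
crate B + crate A + crate E: weight 6 + 3 + 3 = 12 ≤ 16, value 12 + 12 + 10 = 34.
crate A + crate G: weight 3 + 10 = 13 ≤ 16, value 12 + 16 = 28.
Best is crate A, crate E, and crate G with total value 38.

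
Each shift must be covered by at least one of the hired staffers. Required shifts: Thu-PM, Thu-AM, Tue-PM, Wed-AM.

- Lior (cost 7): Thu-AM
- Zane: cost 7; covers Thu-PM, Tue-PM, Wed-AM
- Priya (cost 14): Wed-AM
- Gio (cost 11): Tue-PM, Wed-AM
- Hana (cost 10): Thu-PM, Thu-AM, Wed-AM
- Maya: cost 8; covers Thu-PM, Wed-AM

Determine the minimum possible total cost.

This is an integer covering problem.
Choose Lior and Zane: together they cover Thu-PM, Thu-AM, Tue-PM, Wed-AM — every shift.
Total cost: 7 + 7 = 14.
No cover costs less than 14.

14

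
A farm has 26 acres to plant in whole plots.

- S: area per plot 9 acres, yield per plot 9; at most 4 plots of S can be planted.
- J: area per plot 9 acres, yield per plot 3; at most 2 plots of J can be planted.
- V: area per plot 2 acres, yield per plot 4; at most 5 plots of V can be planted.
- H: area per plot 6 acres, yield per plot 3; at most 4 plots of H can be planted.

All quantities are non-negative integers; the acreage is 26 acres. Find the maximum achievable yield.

34

1×S, 5×V, and 1×H: area 25 ≤ 26, yield 1·9 + 5·4 + 1·3 = 32.
2×S and 4×V: area 26 ≤ 26, yield 2·9 + 4·4 = 34.
Best is 34.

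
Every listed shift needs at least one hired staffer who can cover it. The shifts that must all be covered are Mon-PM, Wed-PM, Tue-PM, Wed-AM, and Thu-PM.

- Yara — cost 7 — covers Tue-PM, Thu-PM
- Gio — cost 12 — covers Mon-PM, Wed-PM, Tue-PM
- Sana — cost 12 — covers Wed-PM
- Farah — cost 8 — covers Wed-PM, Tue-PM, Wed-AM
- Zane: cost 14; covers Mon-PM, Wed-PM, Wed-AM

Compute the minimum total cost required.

21

The greedy cost-per-new-shift heuristic would pick Farah, Yara, and Gio for 27, but a cheaper cover exists.
Choose Yara and Zane: together they cover Mon-PM, Wed-PM, Tue-PM, Wed-AM, Thu-PM — every shift.
Total cost: 7 + 14 = 21.
No cover costs less than 21.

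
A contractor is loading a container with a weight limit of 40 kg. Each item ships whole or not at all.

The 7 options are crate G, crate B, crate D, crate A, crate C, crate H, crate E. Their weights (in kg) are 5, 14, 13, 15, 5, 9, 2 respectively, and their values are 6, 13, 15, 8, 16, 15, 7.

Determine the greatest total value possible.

59

This is an integer program with binary decision variables.
crate G + crate B + crate C + crate H + crate E: weight 5 + 14 + 5 + 9 + 2 = 35 ≤ 40, value 6 + 13 + 16 + 15 + 7 = 57.
crate G + crate D + crate C + crate H + crate E: weight 5 + 13 + 5 + 9 + 2 = 34 ≤ 40, value 6 + 15 + 16 + 15 + 7 = 59.
Best is crate G, crate D, crate C, crate H, and crate E with total value 59.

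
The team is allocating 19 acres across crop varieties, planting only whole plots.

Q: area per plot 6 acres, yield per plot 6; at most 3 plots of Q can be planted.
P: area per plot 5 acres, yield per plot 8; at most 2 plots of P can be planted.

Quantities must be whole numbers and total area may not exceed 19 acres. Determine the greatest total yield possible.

22

P has the best ratio (8/5); taking only P gives at most 2×8 = 16 (stopped by the supply cap of 2).
Mixing does better — 1×Q and 2×P: area 16 ≤ 19, yield 1·6 + 2·8 = 22.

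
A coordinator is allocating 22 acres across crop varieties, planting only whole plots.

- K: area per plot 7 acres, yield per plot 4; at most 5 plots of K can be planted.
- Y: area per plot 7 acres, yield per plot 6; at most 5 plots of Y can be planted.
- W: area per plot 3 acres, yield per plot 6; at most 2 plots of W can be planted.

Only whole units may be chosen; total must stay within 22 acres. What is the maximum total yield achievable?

24

Take 2×Y and 2×W: area 20 ≤ 22, yield 2·6 + 2·6 = 24.
W has the best ratio (6/3) and is taken to its limit of 2; remaining capacity is filled optimally with the others.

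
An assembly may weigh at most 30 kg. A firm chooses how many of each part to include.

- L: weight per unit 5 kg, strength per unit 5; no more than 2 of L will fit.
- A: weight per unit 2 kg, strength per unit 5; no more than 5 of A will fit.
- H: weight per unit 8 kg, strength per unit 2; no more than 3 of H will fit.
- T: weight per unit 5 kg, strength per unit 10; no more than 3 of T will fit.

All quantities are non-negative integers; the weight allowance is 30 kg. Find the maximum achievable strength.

This is a bounded integer knapsack.
1×L, 5×A, and 3×T: weight 30 ≤ 30, strength 1·5 + 5·5 + 3·10 = 60.
5×A and 3×T: weight 25 ≤ 30, strength 5·5 + 3·10 = 55.
Best is 60.

60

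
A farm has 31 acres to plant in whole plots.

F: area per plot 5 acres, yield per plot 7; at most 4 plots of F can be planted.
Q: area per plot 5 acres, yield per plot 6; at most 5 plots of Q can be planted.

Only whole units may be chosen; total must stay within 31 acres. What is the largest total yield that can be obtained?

40

3×F and 3×Q: area 30 ≤ 31, yield 3·7 + 3·6 = 39.
4×F and 2×Q: area 30 ≤ 31, yield 4·7 + 2·6 = 40.
Best is 40.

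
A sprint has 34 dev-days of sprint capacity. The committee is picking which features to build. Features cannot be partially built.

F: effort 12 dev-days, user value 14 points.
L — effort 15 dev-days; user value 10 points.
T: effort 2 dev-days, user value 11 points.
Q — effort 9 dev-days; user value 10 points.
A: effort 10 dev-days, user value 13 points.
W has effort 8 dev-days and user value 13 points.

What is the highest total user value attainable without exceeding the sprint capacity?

F + T + Q + A: effort 12 + 2 + 9 + 10 = 33 ≤ 34, user value 14 + 11 + 10 + 13 = 48.
F + T + Q + W: effort 12 + 2 + 9 + 8 = 31 ≤ 34, user value 14 + 11 + 10 + 13 = 48.
F + T + A + W: effort 12 + 2 + 10 + 8 = 32 ≤ 34, user value 14 + 11 + 13 + 13 = 51.
Best is F, T, A, and W with total user value 51.

51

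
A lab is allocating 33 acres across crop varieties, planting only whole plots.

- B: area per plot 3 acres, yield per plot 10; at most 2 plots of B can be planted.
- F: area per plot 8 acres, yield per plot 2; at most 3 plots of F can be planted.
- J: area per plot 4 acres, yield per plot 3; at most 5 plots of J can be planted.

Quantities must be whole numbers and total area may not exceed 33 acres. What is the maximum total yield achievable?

B has the best ratio (10/3); taking only B gives at most 2×10 = 20 (stopped by the supply cap of 2).
Mixing does better — 2×B and 5×J: area 26 ≤ 33, yield 2·10 + 5·3 = 35.

35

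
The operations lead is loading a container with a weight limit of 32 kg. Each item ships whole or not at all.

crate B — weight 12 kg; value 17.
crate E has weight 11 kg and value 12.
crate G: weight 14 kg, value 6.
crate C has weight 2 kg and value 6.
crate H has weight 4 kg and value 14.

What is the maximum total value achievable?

49

Allowing fractional choices, the relaxed optimum would be about 50.3, but items are indivisible.
crate B + crate E + crate C + crate H: weight 12 + 11 + 2 + 4 = 29 ≤ 32, value 17 + 12 + 6 + 14 = 49.
crate B + crate E + crate H: weight 12 + 11 + 4 = 27 ≤ 32, value 17 + 12 + 14 = 43.
Best is crate B, crate E, crate C, and crate H with total value 49.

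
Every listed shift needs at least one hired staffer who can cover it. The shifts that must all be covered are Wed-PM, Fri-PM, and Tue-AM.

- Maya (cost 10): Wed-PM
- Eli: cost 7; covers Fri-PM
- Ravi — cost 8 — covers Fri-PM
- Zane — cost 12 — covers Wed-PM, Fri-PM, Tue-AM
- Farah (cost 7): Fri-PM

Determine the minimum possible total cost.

Zane alone covers Wed-PM, Fri-PM, Tue-AM — every shift.
Total cost: 12.

12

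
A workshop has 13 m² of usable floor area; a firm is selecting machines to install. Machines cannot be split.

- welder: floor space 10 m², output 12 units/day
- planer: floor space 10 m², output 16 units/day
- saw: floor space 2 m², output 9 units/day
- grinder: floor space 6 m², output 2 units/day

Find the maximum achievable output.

This is an integer program with binary decision variables.
Allowing fractional choices, the relaxed optimum would be about 26.2, but machines are indivisible.
planer + saw: floor space 10 + 2 = 12 ≤ 13, output 16 + 9 = 25.
welder + saw: floor space 10 + 2 = 12 ≤ 13, output 12 + 9 = 21.
Best is planer and saw with total output 25.

25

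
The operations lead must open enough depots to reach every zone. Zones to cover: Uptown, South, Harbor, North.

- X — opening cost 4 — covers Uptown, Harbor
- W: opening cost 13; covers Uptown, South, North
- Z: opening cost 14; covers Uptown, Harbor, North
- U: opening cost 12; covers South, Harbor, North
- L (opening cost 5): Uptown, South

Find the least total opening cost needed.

16

Choose X and U: together they cover Uptown, South, Harbor, North — every zone.
Total opening cost: 4 + 12 = 16.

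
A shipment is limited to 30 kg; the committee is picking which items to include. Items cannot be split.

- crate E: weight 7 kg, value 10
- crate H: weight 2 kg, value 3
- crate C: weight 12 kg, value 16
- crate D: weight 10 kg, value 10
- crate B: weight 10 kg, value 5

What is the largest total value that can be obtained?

36

This is an integer program with binary decision variables.
crate E + crate H + crate C: weight 7 + 2 + 12 = 21 ≤ 30, value 10 + 3 + 16 = 29.
crate E + crate C + crate B: weight 7 + 12 + 10 = 29 ≤ 30, value 10 + 16 + 5 = 31.
crate E + crate C + crate D: weight 7 + 12 + 10 = 29 ≤ 30, value 10 + 16 + 10 = 36.
Best is crate E, crate C, and crate D with total value 36.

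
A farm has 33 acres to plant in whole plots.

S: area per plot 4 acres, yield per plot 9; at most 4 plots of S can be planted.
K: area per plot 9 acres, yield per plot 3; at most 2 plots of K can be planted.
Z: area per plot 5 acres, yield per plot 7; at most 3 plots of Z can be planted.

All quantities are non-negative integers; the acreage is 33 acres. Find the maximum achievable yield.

57

4×S and 3×Z: area 31 ≤ 33, yield 4·9 + 3·7 = 57.
4×S and 2×Z: area 26 ≤ 33, yield 4·9 + 2·7 = 50.
Best is 57.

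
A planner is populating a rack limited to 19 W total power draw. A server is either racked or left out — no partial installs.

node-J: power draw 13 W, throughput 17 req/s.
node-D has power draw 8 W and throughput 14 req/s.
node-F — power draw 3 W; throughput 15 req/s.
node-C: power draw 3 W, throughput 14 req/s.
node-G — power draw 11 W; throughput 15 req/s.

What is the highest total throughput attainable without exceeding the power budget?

Take node-J, node-F, and node-C: power draw 13 + 3 + 3 = 19 ≤ 19, throughput 17 + 15 + 14 = 46.
No other feasible combination does better.

46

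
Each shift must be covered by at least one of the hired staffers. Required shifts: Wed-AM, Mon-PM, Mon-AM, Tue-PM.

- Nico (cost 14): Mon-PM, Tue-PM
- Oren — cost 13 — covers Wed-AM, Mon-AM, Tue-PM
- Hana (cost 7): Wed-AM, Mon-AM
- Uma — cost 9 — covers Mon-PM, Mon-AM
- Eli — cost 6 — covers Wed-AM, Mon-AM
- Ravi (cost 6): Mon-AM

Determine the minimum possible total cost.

20

Choose Nico and Eli: together they cover Wed-AM, Mon-PM, Mon-AM, Tue-PM — every shift.
Total cost: 14 + 6 = 20.
No cover costs less than 20.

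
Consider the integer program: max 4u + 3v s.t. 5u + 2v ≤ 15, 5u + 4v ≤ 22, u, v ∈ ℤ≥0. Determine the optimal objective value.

16

Relaxing integrality, the LP optimum is 16.90 at (u,v) = (1.6, 3.5), which is not an integer point.
(u,v)=(1,4): 5·1+2·4=13≤15, 5·1+4·4=21≤22, objective 16.
(u,v)=(0,5): 5·0+2·5=10≤15, 5·0+4·5=20≤22, objective 15.
(u,v)=(2,2): 5·2+2·2=14≤15, 5·2+4·2=18≤22, objective 14.
Maximum is 16 at (u,v)=(1,4).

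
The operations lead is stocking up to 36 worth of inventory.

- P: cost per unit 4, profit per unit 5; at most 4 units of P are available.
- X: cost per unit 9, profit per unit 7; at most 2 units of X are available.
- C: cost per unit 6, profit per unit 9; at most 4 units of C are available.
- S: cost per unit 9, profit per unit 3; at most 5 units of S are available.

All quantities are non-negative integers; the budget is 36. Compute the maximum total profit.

51

This is a bounded integer knapsack.
C has the best ratio (9/6); taking only C gives at most 4×9 = 36 (stopped by the supply cap of 4).
Mixing does better — 3×P and 4×C: cost 36 ≤ 36, profit 3·5 + 4·9 = 51.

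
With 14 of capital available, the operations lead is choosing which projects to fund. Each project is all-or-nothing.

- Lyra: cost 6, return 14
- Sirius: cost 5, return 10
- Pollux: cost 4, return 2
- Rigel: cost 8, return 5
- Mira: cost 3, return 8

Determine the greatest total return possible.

This is a 0-1 knapsack instance.
Lyra + Sirius + Mira: cost 6 + 5 + 3 = 14 ≤ 14, return 14 + 10 + 8 = 32.
Lyra + Sirius: cost 6 + 5 = 11 ≤ 14, return 14 + 10 = 24.
Best is Lyra, Sirius, and Mira with total return 32.

32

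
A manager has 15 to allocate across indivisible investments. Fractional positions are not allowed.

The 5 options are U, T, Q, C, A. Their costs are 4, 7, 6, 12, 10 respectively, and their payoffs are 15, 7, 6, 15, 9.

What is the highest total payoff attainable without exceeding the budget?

Treat it as a binary knapsack problem.
Allowing fractional choices, the relaxed optimum would be about 28.8, but investments are indivisible.
U + T: cost 4 + 7 = 11 ≤ 15, payoff 15 + 7 = 22.
U + Q: cost 4 + 6 = 10 ≤ 15, payoff 15 + 6 = 21.
U + A: cost 4 + 10 = 14 ≤ 15, payoff 15 + 9 = 24.
Best is U and A with total payoff 24.

24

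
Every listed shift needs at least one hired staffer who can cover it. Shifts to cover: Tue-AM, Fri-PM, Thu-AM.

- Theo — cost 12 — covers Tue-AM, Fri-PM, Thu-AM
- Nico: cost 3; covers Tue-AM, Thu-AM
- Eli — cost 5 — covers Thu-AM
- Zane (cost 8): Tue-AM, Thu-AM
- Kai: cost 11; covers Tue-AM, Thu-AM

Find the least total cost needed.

The greedy cost-per-new-shift heuristic would pick Nico and Theo for 15, but a cheaper cover exists.
Theo alone covers Tue-AM, Fri-PM, Thu-AM — every shift.
Total cost: 12.
No cover costs less than 12.

12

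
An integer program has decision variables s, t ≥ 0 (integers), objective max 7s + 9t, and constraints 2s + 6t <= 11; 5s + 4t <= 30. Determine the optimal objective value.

The continuous relaxation peaks at (5.5, 0) with value 38.50; rounding to a feasible lattice point costs some objective.
(s,t)=(5,0): 2·5+6·0=10≤11, 5·5+4·0=25≤30, objective 35.
(s,t)=(4,0): 2·4+6·0=8≤11, 5·4+4·0=20≤30, objective 28.
Maximum is 35 at (s,t)=(5,0).

35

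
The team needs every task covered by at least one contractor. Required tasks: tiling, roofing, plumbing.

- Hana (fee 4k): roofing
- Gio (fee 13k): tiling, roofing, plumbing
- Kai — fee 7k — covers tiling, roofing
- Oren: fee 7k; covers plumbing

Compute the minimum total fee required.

13

The greedy cost-per-new-task heuristic would pick Kai and Oren for 14, but a cheaper cover exists.
Gio alone covers tiling, roofing, plumbing — every task.
Total fee: 13.
No cover costs less than 13.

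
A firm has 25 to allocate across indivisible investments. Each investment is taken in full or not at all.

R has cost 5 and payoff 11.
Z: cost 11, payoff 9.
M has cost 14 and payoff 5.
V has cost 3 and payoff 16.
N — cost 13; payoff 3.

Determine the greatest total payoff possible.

Take R, Z, and V: cost 5 + 11 + 3 = 19 ≤ 25, payoff 11 + 9 + 16 = 36.
No other feasible combination does better.

36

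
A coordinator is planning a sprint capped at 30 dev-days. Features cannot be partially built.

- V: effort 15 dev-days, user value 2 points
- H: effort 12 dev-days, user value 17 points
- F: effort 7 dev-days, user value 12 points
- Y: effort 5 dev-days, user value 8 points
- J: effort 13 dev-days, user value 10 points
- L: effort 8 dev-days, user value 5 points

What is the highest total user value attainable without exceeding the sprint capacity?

37

Allowing fractional choices, the relaxed optimum would be about 41.6, but features are indivisible.
H + Y + J: effort 12 + 5 + 13 = 30 ≤ 30, user value 17 + 8 + 10 = 35.
H + F + Y: effort 12 + 7 + 5 = 24 ≤ 30, user value 17 + 12 + 8 = 37.
H + F + L: effort 12 + 7 + 8 = 27 ≤ 30, user value 17 + 12 + 5 = 34.
Best is H, F, and Y with total user value 37.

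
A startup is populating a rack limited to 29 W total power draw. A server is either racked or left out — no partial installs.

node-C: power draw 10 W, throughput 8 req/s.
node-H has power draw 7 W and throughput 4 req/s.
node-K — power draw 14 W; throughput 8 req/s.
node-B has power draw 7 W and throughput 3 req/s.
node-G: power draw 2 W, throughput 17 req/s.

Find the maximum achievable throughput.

33

Take node-C, node-K, and node-G: power draw 10 + 14 + 2 = 26 ≤ 29, throughput 8 + 8 + 17 = 33.
No other feasible combination does better.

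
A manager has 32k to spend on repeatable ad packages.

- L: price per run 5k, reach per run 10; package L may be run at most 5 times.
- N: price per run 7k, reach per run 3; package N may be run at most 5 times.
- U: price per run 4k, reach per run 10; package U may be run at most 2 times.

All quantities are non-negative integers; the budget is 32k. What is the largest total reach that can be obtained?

60

This is a bounded integer knapsack.
U has the best ratio (10/4); taking only U gives at most 2×10 = 20 (stopped by the supply cap of 2).
Mixing does better — 4×L and 2×U: price 28 ≤ 32, reach 4·10 + 2·10 = 60.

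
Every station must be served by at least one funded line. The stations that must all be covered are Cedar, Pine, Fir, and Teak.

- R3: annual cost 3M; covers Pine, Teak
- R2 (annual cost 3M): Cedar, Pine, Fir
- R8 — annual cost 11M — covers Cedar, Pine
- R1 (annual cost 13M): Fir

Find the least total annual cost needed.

Choose R3 and R2: together they cover Cedar, Pine, Fir, Teak — every station.
Total annual cost: 3 + 3 = 6.
No cover costs less than 6.

6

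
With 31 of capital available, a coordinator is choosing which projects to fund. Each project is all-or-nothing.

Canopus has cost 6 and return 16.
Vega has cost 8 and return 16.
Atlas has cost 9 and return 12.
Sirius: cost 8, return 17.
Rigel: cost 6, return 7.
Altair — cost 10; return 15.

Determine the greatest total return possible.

61

Canopus + Sirius + Rigel + Altair: cost 6 + 8 + 6 + 10 = 30 ≤ 31, return 16 + 17 + 7 + 15 = 55.
Canopus + Vega + Atlas + Sirius: cost 6 + 8 + 9 + 8 = 31 ≤ 31, return 16 + 16 + 12 + 17 = 61.
Canopus + Vega + Sirius + Rigel: cost 6 + 8 + 8 + 6 = 28 ≤ 31, return 16 + 16 + 17 + 7 = 56.
Best is Canopus, Vega, Atlas, and Sirius with total return 61.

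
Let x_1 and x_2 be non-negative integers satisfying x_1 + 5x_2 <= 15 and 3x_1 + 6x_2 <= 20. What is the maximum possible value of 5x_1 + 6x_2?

The continuous relaxation peaks at (6.67, 0) with value 33.33; rounding to a feasible lattice point costs some objective.
(x_1,x_2)=(6,0): 1·6+5·0=6≤15, 3·6+6·0=18≤20, objective 30.
(x_1,x_2)=(5,0): 1·5+5·0=5≤15, 3·5+6·0=15≤20, objective 25.
No feasible integer point exceeds 30.

30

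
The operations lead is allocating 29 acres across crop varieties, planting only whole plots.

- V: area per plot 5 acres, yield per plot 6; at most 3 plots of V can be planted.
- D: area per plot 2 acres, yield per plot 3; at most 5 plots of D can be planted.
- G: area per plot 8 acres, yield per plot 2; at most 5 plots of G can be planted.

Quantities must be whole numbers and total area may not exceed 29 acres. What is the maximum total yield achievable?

D has the best ratio (3/2); taking only D gives at most 5×3 = 15 (stopped by the supply cap of 5).
Mixing does better — 3×V and 5×D: area 25 ≤ 29, yield 3·6 + 5·3 = 33.

33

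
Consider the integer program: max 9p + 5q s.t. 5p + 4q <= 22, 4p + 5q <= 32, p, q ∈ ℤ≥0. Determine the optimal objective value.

36

(p,q)=(4,0): 5·4+4·0=20≤22, 4·4+5·0=16≤32, objective 36.
(p,q)=(3,1): 5·3+4·1=19≤22, 4·3+5·1=17≤32, objective 32.
(p,q)=(3,0): 5·3+4·0=15≤22, 4·3+5·0=12≤32, objective 27.
Maximum is 36 at (p,q)=(4,0).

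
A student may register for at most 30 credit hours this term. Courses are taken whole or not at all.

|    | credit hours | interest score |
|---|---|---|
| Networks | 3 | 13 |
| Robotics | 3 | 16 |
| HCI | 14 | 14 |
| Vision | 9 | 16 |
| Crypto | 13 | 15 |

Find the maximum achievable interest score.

60

Allowing fractional choices, the relaxed optimum would be about 62.0, but courses are indivisible.
Networks + Robotics + HCI + Vision: credit hours 3 + 3 + 14 + 9 = 29 ≤ 30, interest score 13 + 16 + 14 + 16 = 59.
Robotics + Vision + Crypto: credit hours 3 + 9 + 13 = 25 ≤ 30, interest score 16 + 16 + 15 = 47.
Networks + Robotics + Vision + Crypto: credit hours 3 + 3 + 9 + 13 = 28 ≤ 30, interest score 13 + 16 + 16 + 15 = 60.
Best is Networks, Robotics, Vision, and Crypto with total interest score 60.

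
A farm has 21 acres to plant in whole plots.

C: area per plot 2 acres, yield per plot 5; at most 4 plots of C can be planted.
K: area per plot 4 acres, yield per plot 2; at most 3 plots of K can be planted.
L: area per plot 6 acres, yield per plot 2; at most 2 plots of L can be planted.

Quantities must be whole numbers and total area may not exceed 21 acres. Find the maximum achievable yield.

This is a bounded integer knapsack.
4×C and 3×K: area 20 ≤ 21, yield 4·5 + 3·2 = 26.
4×C and 2×L: area 20 ≤ 21, yield 4·5 + 2·2 = 24.
Best is 26.

26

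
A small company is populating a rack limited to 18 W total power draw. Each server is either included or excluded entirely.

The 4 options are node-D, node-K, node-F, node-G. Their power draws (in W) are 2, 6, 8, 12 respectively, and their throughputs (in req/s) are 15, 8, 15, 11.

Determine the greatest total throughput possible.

node-D + node-F: power draw 2 + 8 = 10 ≤ 18, throughput 15 + 15 = 30.
node-D + node-K + node-F: power draw 2 + 6 + 8 = 16 ≤ 18, throughput 15 + 8 + 15 = 38.
Best is node-D, node-K, and node-F with total throughput 38.

38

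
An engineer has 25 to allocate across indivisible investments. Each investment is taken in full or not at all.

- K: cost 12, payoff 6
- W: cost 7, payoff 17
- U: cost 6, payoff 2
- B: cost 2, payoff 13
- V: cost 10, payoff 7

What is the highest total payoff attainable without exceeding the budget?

This is an integer program with binary decision variables.
W + U + B + V: cost 7 + 6 + 2 + 10 = 25 ≤ 25, payoff 17 + 2 + 13 + 7 = 39.
W + B + V: cost 7 + 2 + 10 = 19 ≤ 25, payoff 17 + 13 + 7 = 37.
Best is W, U, B, and V with total payoff 39.

39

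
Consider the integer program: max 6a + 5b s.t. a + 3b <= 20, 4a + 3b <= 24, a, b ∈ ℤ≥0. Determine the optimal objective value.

(a,b)=(3,4): 1·3+3·4=15≤20, 4·3+3·4=24≤24, objective 38.
(a,b)=(2,5): 1·2+3·5=17≤20, 4·2+3·5=23≤24, objective 37.
(a,b)=(1,6): 1·1+3·6=19≤20, 4·1+3·6=22≤24, objective 36.
The best lattice point is (3,4), giving 38.

38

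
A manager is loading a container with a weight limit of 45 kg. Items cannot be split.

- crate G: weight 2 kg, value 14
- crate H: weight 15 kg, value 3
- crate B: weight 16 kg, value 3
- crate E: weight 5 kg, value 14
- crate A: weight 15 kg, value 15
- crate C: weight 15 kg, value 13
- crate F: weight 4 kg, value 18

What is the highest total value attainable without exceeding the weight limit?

Allowing fractional choices, the relaxed optimum would be about 74.8, but items are indivisible.
crate G + crate H + crate E + crate A + crate F: weight 2 + 15 + 5 + 15 + 4 = 41 ≤ 45, value 14 + 3 + 14 + 15 + 18 = 64.
crate G + crate E + crate A + crate C + crate F: weight 2 + 5 + 15 + 15 + 4 = 41 ≤ 45, value 14 + 14 + 15 + 13 + 18 = 74.
crate G + crate B + crate E + crate A + crate F: weight 2 + 16 + 5 + 15 + 4 = 42 ≤ 45, value 14 + 3 + 14 + 15 + 18 = 64.
Best is crate G, crate E, crate A, crate C, and crate F with total value 74.

74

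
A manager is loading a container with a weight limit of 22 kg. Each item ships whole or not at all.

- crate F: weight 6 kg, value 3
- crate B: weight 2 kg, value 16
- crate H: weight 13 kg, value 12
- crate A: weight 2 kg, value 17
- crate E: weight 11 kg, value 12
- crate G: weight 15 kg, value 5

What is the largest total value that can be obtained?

Take crate F, crate B, crate A, and crate E: weight 6 + 2 + 2 + 11 = 21 ≤ 22, value 3 + 16 + 17 + 12 = 48.
No other feasible combination does better.

48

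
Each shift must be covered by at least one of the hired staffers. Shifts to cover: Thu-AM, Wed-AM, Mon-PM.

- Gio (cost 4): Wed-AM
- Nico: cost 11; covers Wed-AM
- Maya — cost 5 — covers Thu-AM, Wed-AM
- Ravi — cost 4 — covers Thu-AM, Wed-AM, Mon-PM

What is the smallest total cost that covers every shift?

4

This is an integer covering problem.
Ravi alone covers Thu-AM, Wed-AM, Mon-PM — every shift.
Total cost: 4.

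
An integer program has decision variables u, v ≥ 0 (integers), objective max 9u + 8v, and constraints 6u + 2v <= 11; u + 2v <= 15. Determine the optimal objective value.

40

(u,v)=(0,5) is feasible, giving 40.
(u,v)=(0,4) is feasible, giving 32.
Maximum is 40 at (u,v)=(0,5).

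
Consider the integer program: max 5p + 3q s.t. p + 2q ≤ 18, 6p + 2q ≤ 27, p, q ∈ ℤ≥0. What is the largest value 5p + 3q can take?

31

Relaxing integrality, the LP optimum is 33.30 at (p,q) = (1.8, 8.1), which is not an integer point.
(p,q)=(2,7) is feasible, giving 31.
(p,q)=(1,8) is feasible, giving 29.
Maximum is 31 at (p,q)=(2,7).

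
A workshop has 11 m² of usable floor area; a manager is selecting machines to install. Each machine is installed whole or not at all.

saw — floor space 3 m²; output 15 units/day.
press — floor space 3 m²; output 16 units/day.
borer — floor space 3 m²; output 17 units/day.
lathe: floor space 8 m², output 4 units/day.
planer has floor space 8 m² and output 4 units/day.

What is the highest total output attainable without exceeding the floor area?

This is a 0-1 knapsack instance.
Allowing fractional choices, the relaxed optimum would be about 49.0, but machines are indivisible.
press + borer: floor space 3 + 3 = 6 ≤ 11, output 16 + 17 = 33.
saw + borer: floor space 3 + 3 = 6 ≤ 11, output 15 + 17 = 32.
saw + press + borer: floor space 3 + 3 + 3 = 9 ≤ 11, output 15 + 16 + 17 = 48.
Best is saw, press, and borer with total output 48.

48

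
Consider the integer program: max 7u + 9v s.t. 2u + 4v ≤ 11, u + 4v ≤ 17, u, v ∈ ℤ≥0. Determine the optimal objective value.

The continuous relaxation peaks at (5.5, 0) with value 38.50; rounding to a feasible lattice point costs some objective.
(u,v)=(5,0) is feasible, giving 35.
(u,v)=(4,0) is feasible, giving 28.
No feasible integer point exceeds 35.

35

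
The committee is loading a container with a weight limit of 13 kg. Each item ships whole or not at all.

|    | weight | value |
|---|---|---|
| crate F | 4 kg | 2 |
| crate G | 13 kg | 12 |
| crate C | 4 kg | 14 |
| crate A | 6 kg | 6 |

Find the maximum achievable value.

20

crate C: weight 4 ≤ 13, value 14.
crate F + crate C: weight 4 + 4 = 8 ≤ 13, value 2 + 14 = 16.
crate C + crate A: weight 4 + 6 = 10 ≤ 13, value 14 + 6 = 20.
Best is crate C and crate A with total value 20.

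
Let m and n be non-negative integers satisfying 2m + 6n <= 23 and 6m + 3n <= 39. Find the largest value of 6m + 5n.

(m,n)=(6,1): 2·6+6·1=18≤23, 6·6+3·1=39≤39, objective 41.
(m,n)=(5,2): 2·5+6·2=22≤23, 6·5+3·2=36≤39, objective 40.
The best lattice point is (6,1), giving 41.

41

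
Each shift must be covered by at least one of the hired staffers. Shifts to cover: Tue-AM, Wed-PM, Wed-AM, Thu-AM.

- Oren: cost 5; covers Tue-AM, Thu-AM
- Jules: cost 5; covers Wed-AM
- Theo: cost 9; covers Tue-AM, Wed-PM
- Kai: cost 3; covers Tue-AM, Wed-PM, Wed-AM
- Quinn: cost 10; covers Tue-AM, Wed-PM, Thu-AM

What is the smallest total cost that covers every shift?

8

Choose Oren and Kai: together they cover Tue-AM, Wed-PM, Wed-AM, Thu-AM — every shift.
Total cost: 5 + 3 = 8.
No cover costs less than 8.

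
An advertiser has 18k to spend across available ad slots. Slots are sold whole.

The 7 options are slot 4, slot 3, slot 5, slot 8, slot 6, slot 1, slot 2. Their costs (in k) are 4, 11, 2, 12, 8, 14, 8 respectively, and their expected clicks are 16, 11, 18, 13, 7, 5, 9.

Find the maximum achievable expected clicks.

47

slot 4 + slot 3 + slot 5: cost 4 + 11 + 2 = 17 ≤ 18, expected clicks 16 + 11 + 18 = 45.
slot 4 + slot 5 + slot 2: cost 4 + 2 + 8 = 14 ≤ 18, expected clicks 16 + 18 + 9 = 43.
slot 4 + slot 5 + slot 8: cost 4 + 2 + 12 = 18 ≤ 18, expected clicks 16 + 18 + 13 = 47.
Best is slot 4, slot 5, and slot 8 with total expected clicks 47.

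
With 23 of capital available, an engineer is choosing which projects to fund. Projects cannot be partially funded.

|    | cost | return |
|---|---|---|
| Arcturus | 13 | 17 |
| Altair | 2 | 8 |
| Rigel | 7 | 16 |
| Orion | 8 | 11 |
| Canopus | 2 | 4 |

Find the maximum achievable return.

Altair + Rigel + Orion + Canopus: cost 2 + 7 + 8 + 2 = 19 ≤ 23, return 8 + 16 + 11 + 4 = 39.
Arcturus + Altair + Rigel: cost 13 + 2 + 7 = 22 ≤ 23, return 17 + 8 + 16 = 41.
Arcturus + Rigel + Canopus: cost 13 + 7 + 2 = 22 ≤ 23, return 17 + 16 + 4 = 37.
Best is Arcturus, Altair, and Rigel with total return 41.

41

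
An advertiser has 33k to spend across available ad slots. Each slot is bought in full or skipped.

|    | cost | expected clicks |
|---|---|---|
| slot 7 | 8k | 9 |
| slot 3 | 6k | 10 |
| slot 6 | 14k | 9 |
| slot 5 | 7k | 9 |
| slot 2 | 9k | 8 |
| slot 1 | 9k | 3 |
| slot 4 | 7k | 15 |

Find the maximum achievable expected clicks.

43

Take slot 7, slot 3, slot 5, and slot 4: cost 8 + 6 + 7 + 7 = 28 ≤ 33, expected clicks 9 + 10 + 9 + 15 = 43.
No other feasible combination does better.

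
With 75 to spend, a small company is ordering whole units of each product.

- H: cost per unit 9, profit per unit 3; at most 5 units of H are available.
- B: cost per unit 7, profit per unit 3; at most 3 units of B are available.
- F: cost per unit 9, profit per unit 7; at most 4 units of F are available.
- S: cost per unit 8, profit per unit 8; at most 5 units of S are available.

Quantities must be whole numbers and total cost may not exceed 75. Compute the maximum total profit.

64

1×B, 3×F, and 5×S: cost 74 ≤ 75, profit 1·3 + 3·7 + 5·8 = 64.
1×B, 4×F, and 4×S: cost 75 ≤ 75, profit 1·3 + 4·7 + 4·8 = 63.
Best is 64.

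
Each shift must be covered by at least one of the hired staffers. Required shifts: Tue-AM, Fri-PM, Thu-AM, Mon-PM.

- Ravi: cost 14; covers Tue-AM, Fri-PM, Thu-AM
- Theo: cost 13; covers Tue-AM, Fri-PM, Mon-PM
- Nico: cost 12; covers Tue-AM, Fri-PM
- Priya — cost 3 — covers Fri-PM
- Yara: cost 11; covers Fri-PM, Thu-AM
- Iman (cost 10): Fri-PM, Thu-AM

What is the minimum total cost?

23

The greedy cost-per-new-shift heuristic would pick Priya, Theo, and Iman for 26, but a cheaper cover exists.
Choose Theo and Iman: together they cover Tue-AM, Fri-PM, Thu-AM, Mon-PM — every shift.
Total cost: 13 + 10 = 23.
No cover costs less than 23.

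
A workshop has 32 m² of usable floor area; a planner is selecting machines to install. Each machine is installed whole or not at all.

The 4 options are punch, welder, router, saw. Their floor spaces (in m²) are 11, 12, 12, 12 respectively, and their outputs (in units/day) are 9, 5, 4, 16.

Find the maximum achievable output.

25

Take punch and saw: floor space 11 + 12 = 23 ≤ 32, output 9 + 16 = 25.
No other feasible combination does better.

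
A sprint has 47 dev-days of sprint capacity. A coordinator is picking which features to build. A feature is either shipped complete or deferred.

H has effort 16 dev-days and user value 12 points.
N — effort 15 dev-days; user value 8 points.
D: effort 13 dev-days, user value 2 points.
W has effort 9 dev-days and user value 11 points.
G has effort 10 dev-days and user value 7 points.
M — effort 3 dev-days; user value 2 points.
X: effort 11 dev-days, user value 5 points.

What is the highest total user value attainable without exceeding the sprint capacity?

Allowing fractional choices, the relaxed optimum would be about 36.8, but features are indivisible.
H + N + W + M: effort 16 + 15 + 9 + 3 = 43 ≤ 47, user value 12 + 8 + 11 + 2 = 33.
H + W + G + X: effort 16 + 9 + 10 + 11 = 46 ≤ 47, user value 12 + 11 + 7 + 5 = 35.
H + W + G + M: effort 16 + 9 + 10 + 3 = 38 ≤ 47, user value 12 + 11 + 7 + 2 = 32.
Best is H, W, G, and X with total user value 35.

35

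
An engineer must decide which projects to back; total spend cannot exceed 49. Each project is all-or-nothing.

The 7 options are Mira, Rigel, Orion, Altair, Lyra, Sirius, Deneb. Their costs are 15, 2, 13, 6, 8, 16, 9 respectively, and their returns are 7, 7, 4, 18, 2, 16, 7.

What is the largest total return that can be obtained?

55

Mira + Rigel + Altair + Sirius + Deneb: cost 15 + 2 + 6 + 16 + 9 = 48 ≤ 49, return 7 + 7 + 18 + 16 + 7 = 55.
Rigel + Altair + Lyra + Sirius + Deneb: cost 2 + 6 + 8 + 16 + 9 = 41 ≤ 49, return 7 + 18 + 2 + 16 + 7 = 50.
Rigel + Orion + Altair + Sirius + Deneb: cost 2 + 13 + 6 + 16 + 9 = 46 ≤ 49, return 7 + 4 + 18 + 16 + 7 = 52.
Best is Mira, Rigel, Altair, Sirius, and Deneb with total return 55.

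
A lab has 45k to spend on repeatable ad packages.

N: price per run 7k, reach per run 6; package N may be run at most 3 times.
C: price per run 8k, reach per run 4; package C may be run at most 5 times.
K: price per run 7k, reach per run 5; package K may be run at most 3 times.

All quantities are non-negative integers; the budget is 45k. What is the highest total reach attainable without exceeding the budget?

3×N, 1×C, and 2×K: price 43 ≤ 45, reach 3·6 + 1·4 + 2·5 = 32.
3×N and 3×K: price 42 ≤ 45, reach 3·6 + 3·5 = 33.
Best is 33.

33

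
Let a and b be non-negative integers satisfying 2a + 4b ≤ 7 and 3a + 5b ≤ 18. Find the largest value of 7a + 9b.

21

The continuous relaxation peaks at (3.5, 0) with value 24.50; rounding to a feasible lattice point costs some objective.
(a,b)=(3,0): 2·3+4·0=6≤7, 3·3+5·0=9≤18, objective 21.
(a,b)=(2,0): 2·2+4·0=4≤7, 3·2+5·0=6≤18, objective 14.
The best lattice point is (3,0), giving 21.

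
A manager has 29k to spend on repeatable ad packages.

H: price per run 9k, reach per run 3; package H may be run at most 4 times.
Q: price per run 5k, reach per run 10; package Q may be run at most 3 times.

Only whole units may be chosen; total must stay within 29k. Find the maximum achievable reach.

33

1×H and 3×Q: price 24 ≤ 29, reach 1·3 + 3·10 = 33.
3×Q: price 15 ≤ 29, reach 3·10 = 30.
Best is 33.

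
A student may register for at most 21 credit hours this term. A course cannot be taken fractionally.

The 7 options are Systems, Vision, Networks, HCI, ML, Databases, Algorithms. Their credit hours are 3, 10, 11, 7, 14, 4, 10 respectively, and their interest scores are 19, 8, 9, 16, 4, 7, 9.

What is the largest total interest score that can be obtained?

Systems + HCI + Algorithms: credit hours 3 + 7 + 10 = 20 ≤ 21, interest score 19 + 16 + 9 = 44.
Systems + Networks + HCI: credit hours 3 + 11 + 7 = 21 ≤ 21, interest score 19 + 9 + 16 = 44.
The maximum interest score is 44; one optimal choice is Systems, HCI, and Algorithms.

44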